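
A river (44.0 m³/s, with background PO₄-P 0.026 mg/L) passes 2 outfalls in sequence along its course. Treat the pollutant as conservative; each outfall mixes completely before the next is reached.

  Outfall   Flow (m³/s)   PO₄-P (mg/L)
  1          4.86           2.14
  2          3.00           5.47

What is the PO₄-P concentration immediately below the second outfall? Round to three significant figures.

0.539 mg/L

Below outfall 1: Q → 48.86 m³/s, C = (44.00·0.02600 + 4.860·2.140)/48.86 = 0.2363 mg/L.
Below outfall 2: Q → 51.86 m³/s, C = (48.86·0.2363 + 3.000·5.470)/51.86 = 0.5390 mg/L.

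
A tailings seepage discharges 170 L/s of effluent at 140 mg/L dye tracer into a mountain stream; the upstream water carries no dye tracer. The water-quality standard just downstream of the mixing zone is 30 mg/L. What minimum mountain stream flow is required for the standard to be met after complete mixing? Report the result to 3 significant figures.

623 L/s

Set C_mix = 30: (Q·0 + 170.0·140.0) / (Q + 170.0) = 30
→ Q = 170.0·(140.0 − 30)/(30 − 0) = 623.3 L/s.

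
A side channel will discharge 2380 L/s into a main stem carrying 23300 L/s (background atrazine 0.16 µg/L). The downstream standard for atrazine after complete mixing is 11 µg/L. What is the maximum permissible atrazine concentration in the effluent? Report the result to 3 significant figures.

117 µg/L

At the limit, (Qr·Cr + Qe·Cₑ)/(Qr + Qe) = 11:
Cₑ = (25680·11 − 23300·0.1600) / 2380 = 117.1 µg/L.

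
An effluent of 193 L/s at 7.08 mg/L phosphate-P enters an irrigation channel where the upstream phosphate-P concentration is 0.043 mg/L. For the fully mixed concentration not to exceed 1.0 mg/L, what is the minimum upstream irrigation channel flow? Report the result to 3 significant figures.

1230 L/s

Set C_mix = 1.0: (Q·0.04300 + 193.0·7.080) / (Q + 193.0) = 1.0
→ Q = 193.0·(7.080 − 1.0)/(1.0 − 0.04300) = 1226 L/s.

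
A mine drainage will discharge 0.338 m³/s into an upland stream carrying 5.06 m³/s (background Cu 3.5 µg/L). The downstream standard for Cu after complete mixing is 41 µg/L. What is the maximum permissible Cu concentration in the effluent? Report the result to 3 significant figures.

At the limit, (Qr·Cr + Qe·Cₑ)/(Qr + Qe) = 41:
Cₑ = (5.398·41 − 5.060·3.500) / 0.3380 = 602.4 µg/L.

602 µg/L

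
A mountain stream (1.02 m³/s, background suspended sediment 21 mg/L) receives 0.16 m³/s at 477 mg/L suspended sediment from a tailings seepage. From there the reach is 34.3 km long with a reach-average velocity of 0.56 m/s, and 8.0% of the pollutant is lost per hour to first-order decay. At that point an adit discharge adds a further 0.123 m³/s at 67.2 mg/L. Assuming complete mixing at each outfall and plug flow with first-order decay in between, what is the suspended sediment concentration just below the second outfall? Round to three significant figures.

24.5 mg/L

After mixing, C = (1.020·21.00 + 0.1600·477.0) / 1.180 = 97.74/1.180 = 82.83 mg/L; combined flow 1.180 m³/s.
Travel time t = 34.3·1000 / 0.56 = 61250 s = 17.01 h.
8.0%/h lost → k = −ln(1 − 0.08) = 0.08338 h⁻¹.
Decay over the reach: 82.83·exp(−kt) = 82.83·0.2420 = 20.05 mg/L.
Second outfall: C = (1.180·20.05 + 0.1230·67.20)/1.303 = 24.50 mg/L.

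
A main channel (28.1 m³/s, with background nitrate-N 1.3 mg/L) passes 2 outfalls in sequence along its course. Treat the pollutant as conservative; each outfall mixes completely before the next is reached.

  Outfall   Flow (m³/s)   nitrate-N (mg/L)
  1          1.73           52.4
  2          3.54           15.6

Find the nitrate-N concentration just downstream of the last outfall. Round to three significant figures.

Outfall 1: combined Q = 29.83 m³/s; C = (28.10·1.300 + 1.730·52.40)/29.83 = 4.264 mg/L.
Outfall 2: combined Q = 33.37 m³/s; C = (29.83·4.264 + 3.540·15.60)/33.37 = 5.466 mg/L.

5.47 mg/L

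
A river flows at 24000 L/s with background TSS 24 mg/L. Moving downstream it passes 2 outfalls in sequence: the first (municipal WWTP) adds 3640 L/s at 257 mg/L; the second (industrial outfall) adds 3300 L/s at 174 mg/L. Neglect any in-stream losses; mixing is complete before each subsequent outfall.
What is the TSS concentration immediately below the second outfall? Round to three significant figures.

67.4 mg/L

Outfall 1: combined Q = 27640 L/s; C = (24000·24.00 + 3640·257.0)/27640 = 54.68 mg/L.
Outfall 2: combined Q = 30940 L/s; C = (27640·54.68 + 3300·174.0)/30940 = 67.41 mg/L.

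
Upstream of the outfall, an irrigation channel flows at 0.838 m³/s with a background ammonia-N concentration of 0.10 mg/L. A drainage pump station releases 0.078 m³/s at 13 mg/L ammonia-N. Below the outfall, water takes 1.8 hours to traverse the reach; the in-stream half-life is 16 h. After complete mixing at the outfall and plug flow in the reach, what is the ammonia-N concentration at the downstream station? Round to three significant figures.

Conservation of mass: C = (0.8380·0.1000 + 0.07800·13.00) / 0.9160 = 1.098/0.9160 = 1.198 mg/L.
Half-life 16 h → k = ln 2 / 16 = 0.04332 h⁻¹ = 1.040 d⁻¹.
First-order decay: C = 1.198·exp(−k·t) = 1.198·0.9250 = 1.109 mg/L.

1.11 mg/L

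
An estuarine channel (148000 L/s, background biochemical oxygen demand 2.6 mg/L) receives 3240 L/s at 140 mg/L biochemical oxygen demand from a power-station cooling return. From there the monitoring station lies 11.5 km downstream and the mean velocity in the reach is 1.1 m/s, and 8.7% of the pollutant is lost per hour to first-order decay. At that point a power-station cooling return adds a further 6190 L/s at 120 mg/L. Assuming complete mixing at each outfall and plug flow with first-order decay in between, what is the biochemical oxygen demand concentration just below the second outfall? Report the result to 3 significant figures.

Conservation of mass: C = (148000·2.600 + 3240·140.0) / 151200 = 838400/151200 = 5.544 mg/L; combined flow 151200 L/s.
Travel time t = 11.5·1000 / 1.1 = 10450 s = 2.904 h.
8.7%/h lost → k = −ln(1 − 0.087) = 0.09102 h⁻¹.
Decay over the reach: 5.544·exp(−kt) = 5.544·0.7677 = 4.256 mg/L.
Second outfall: C = (151200·4.256 + 6190·120.0)/157400 = 8.807 mg/L.

8.81 mg/L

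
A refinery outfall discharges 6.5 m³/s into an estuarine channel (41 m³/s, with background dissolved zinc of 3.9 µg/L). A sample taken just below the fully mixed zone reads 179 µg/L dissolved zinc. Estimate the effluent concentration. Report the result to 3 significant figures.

Mass balance: 41.00·3.900 + 6.500·Cₑ = 47.50·179.0
→ Cₑ = (47.50·179.0 − 41.00·3.900) / 6.500 = 1283 µg/L.

1280 µg/L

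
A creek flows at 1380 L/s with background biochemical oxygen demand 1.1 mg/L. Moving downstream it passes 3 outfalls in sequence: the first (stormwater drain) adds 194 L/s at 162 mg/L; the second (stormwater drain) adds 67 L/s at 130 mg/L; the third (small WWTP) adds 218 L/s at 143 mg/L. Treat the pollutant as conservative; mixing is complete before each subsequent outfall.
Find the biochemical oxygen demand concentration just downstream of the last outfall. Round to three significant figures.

Outfall 1: combined Q = 1574 L/s; C = (1380·1.100 + 194.0·162.0)/1574 = 20.93 mg/L.
Outfall 2: combined Q = 1641 L/s; C = (1574·20.93 + 67.00·130.0)/1641 = 25.38 mg/L.
Outfall 3: combined Q = 1859 L/s; C = (1641·25.38 + 218.0·143.0)/1859 = 39.18 mg/L.

39.2 mg/L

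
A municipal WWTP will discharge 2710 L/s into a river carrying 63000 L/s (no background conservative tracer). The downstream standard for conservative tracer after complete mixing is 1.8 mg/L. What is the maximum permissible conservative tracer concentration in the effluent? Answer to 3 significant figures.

At the limit, (Qr·Cr + Qe·Cₑ)/(Qr + Qe) = 1.8:
Cₑ = (65710·1.8 − 63000·0) / 2710 = 43.65 mg/L.

43.6 mg/L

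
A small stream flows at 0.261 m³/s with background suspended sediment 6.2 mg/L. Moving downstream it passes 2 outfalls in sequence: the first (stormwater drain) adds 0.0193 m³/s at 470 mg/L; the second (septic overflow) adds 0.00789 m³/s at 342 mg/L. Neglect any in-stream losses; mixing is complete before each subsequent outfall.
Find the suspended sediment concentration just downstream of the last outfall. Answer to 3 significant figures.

After outfall 1: Q = 0.2610 + 0.01930 = 0.2803 m³/s; C = (0.2610·6.200 + 0.01930·470.0)/0.2803 = 38.13 mg/L.
After outfall 2: Q = 0.2803 + 0.007890 = 0.2882 m³/s; C = (0.2803·38.13 + 0.007890·342.0)/0.2882 = 46.45 mg/L.

46.5 mg/L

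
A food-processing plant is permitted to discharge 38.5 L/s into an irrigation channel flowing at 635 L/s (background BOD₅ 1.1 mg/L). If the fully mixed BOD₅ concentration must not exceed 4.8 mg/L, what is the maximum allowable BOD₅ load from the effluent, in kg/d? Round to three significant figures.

219 kg/d

Mass balance at the limit: 635.0·1.100 + 38.50·Cₑ = 673.5·4.8 → Cₑ = 65.83 mg/L.
38.50 L/s = 0.03850 m³/s. Load = 0.03850 m³/s × 65.83 g/m³ × 86 400 s/d = 219.0 kg/d.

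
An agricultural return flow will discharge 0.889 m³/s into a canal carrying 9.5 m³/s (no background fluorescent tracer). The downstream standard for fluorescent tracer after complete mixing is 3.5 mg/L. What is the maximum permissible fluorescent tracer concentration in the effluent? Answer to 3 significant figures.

40.9 mg/L

At the limit, (Qr·Cr + Qe·Cₑ)/(Qr + Qe) = 3.5:
Cₑ = (10.39·3.5 − 9.500·0) / 0.8890 = 40.90 mg/L.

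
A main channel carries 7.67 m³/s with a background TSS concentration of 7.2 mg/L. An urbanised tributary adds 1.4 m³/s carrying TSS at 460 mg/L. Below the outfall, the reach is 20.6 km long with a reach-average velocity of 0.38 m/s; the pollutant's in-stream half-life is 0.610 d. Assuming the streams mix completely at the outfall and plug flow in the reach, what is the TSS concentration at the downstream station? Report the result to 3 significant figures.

37.8 mg/L

Conservation of mass: C = (7.670·7.200 + 1.400·460.0) / 9.070 = 699.2/9.070 = 77.09 mg/L.
Travel time t = 20.6·1000 / 0.38 = 54210 s = 15.06 h.
Half-life 0.610 d → k = ln 2 / 0.610 = 1.136 d⁻¹.
First-order decay: C = 77.09·exp(−k·t) = 77.09·0.4902 = 37.79 mg/L.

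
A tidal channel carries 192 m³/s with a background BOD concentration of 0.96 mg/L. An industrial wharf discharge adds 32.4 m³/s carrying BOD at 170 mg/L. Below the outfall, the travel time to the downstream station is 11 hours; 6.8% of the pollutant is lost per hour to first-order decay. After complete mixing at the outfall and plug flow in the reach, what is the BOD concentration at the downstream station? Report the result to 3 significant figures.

After mixing, C = (192.0·0.9600 + 32.40·170.0) / 224.4 = 5692/224.4 = 25.37 mg/L.
6.8%/h lost → k = −ln(1 − 0.068) = 0.07042 h⁻¹.
Decay over the reach: 25.37·exp(−kt) = 25.37·0.4609 = 11.69 mg/L.

11.7 mg/L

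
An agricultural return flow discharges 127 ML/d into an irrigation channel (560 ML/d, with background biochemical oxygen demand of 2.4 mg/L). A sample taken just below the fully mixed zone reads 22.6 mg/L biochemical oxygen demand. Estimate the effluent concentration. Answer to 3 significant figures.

Mass balance: 560.0·2.400 + 127.0·Cₑ = 687.0·22.60
→ Cₑ = (687.0·22.60 − 560.0·2.400) / 127.0 = 111.7 mg/L.

112 mg/L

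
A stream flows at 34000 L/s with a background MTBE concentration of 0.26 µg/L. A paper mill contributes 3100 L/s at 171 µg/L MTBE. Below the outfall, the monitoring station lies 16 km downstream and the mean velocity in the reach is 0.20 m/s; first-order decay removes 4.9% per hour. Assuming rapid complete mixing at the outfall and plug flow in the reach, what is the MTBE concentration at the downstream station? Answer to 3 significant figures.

Conservation of mass: C = (34000·0.2600 + 3100·171.0) / 37100 = 538900/37100 = 14.53 µg/L.
Travel time t = 16·1000 / 0.20 = 80000 s = 22.22 h.
4.9%/h lost → k = −ln(1 − 0.049) = 0.05024 h⁻¹.
After decay, C = 14.53 × e^(−kt) = 14.53 × 0.3274 = 4.757 µg/L.

4.76 µg/L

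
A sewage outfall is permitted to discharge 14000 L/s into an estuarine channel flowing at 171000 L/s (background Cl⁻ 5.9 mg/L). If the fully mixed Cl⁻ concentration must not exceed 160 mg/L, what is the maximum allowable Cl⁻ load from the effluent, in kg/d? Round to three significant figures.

2470000 kg/d

Mass balance at the limit: 171000·5.900 + 14000·Cₑ = 185000·160 → Cₑ = 2042 mg/L.
14000 L/s = 14.00 m³/s. Load = 14.00 m³/s × 2042 g/m³ × 86 400 s/d = 2470000 kg/d.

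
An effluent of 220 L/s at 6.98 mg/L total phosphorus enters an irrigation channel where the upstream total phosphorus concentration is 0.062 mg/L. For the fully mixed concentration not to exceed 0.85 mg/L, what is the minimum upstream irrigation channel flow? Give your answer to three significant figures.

1710 L/s

Set C_mix = 0.85: (Q·0.06200 + 220.0·6.980) / (Q + 220.0) = 0.85
→ Q = 220.0·(6.980 − 0.85)/(0.85 − 0.06200) = 1711 L/s.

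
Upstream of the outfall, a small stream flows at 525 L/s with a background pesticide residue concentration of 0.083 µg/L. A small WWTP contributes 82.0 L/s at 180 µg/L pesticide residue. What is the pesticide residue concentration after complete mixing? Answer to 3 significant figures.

After mixing, C = (525.0·0.08300 + 82.00·180.0) / 607.0 = 14800/607.0 = 24.39 µg/L.

24.4 µg/L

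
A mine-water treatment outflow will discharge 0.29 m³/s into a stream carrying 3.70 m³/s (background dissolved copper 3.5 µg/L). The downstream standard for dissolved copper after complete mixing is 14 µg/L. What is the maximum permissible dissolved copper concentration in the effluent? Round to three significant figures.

At the limit, (Qr·Cr + Qe·Cₑ)/(Qr + Qe) = 14:
Cₑ = (3.990·14 − 3.700·3.500) / 0.2900 = 148.0 µg/L.

148 µg/L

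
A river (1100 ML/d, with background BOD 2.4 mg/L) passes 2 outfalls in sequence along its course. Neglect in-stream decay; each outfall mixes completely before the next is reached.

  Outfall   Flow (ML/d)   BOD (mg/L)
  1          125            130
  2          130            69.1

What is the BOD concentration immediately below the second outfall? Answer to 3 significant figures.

After outfall 1: Q = 1100 + 125.0 = 1225 ML/d; C = (1100·2.400 + 125.0·130.0)/1225 = 15.42 mg/L.
After outfall 2: Q = 1225 + 130.0 = 1355 ML/d; C = (1225·15.42 + 130.0·69.10)/1355 = 20.57 mg/L.

20.6 mg/L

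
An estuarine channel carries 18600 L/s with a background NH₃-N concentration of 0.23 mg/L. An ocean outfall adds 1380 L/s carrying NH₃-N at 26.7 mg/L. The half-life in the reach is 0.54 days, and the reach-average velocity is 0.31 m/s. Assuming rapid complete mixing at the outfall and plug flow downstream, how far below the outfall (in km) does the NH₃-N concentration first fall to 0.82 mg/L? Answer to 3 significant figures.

Conservation of mass: C = (18600·0.2300 + 1380·26.70) / 19980 = 41120/19980 = 2.058 mg/L.
Half-life 0.54 d → k = ln 2 / 0.54 = 1.284 d⁻¹.
Set 2.058·exp(−k·t) = 0.82 → t = ln(2.058/0.82)/k = 61950 s = 17.21 h.
Distance = v·t = 0.31·61950 = 19200 m = 19.20 km.

19.2 km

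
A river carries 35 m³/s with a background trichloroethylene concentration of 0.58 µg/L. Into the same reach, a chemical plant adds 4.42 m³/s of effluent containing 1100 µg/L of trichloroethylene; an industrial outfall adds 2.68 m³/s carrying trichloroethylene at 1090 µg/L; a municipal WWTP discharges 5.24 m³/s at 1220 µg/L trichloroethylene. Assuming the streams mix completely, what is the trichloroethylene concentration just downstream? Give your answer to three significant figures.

300 µg/L

After mixing, C = (35.00·0.5800 + 4.420·1100 + 2.680·1090 + 5.240·1220) / 47.34 = 14200/47.34 = 299.9 µg/L.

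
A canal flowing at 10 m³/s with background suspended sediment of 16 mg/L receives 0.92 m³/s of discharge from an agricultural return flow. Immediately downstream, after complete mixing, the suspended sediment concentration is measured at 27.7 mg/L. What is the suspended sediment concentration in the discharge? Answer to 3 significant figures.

155 mg/L

Mass balance: 10.00·16.00 + 0.9200·Cₑ = 10.92·27.70
→ Cₑ = (10.92·27.70 − 10.00·16.00) / 0.9200 = 154.9 mg/L.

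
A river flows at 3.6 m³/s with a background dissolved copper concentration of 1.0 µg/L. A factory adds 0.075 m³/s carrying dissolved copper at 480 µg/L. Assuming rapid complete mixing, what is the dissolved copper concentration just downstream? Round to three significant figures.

Mass balance: C = (3.600·1.000 + 0.07500·480.0) / 3.675 = 39.60/3.675 = 10.78 µg/L.

10.8 µg/L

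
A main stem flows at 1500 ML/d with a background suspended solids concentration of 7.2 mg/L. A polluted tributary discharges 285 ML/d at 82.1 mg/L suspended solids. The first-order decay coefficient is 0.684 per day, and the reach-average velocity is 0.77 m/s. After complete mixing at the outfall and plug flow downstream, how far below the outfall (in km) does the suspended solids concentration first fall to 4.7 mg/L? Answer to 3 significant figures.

Mass balance: C = (1500·7.200 + 285.0·82.10) / 1785 = 34200/1785 = 19.16 mg/L.
Set 19.16·exp(−k·t) = 4.7 → t = ln(19.16/4.7)/k = 177500 s = 49.31 h.
Distance = v·t = 0.77·177500 = 136700 m = 136.7 km.

137 km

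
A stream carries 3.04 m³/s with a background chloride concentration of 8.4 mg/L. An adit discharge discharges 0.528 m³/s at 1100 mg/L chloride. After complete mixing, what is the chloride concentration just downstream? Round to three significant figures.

170 mg/L

Mixed concentration C = ΣQC/ΣQ = (3.040·8.400 + 0.5280·1100) / 3.568 = 606.3/3.568 = 169.9 mg/L.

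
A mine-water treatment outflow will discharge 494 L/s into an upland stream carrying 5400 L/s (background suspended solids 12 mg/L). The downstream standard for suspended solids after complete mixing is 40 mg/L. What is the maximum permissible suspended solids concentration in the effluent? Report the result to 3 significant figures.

At the limit, (Qr·Cr + Qe·Cₑ)/(Qr + Qe) = 40:
Cₑ = (5894·40 − 5400·12.00) / 494.0 = 346.1 mg/L.

346 mg/L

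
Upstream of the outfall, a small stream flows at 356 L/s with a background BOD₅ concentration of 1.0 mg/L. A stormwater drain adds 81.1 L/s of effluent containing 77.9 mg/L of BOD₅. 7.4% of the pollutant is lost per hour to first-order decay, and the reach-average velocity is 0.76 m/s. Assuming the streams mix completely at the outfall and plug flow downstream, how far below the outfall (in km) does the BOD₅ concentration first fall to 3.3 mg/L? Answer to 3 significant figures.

54.5 km

Mixed concentration C = ΣQC/ΣQ = (356.0·1.000 + 81.10·77.90) / 437.1 = 6674/437.1 = 15.27 mg/L.
7.4%/h lost → k = −ln(1 − 0.074) = 0.07688 h⁻¹.
Set 15.27·exp(−k·t) = 3.3 → t = ln(15.27/3.3)/k = 71730 s = 19.92 h.
Distance = v·t = 0.76·71730 = 54510 m = 54.51 km.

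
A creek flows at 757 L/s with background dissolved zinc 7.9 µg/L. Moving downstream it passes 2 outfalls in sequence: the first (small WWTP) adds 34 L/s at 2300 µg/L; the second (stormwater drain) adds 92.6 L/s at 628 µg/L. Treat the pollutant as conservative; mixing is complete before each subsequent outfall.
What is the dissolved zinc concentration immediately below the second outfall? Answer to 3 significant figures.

After outfall 1: Q = 757.0 + 34.00 = 791.0 L/s; C = (757.0·7.900 + 34.00·2300)/791.0 = 106.4 µg/L.
After outfall 2: Q = 791.0 + 92.60 = 883.6 L/s; C = (791.0·106.4 + 92.60·628.0)/883.6 = 161.1 µg/L.

161 µg/L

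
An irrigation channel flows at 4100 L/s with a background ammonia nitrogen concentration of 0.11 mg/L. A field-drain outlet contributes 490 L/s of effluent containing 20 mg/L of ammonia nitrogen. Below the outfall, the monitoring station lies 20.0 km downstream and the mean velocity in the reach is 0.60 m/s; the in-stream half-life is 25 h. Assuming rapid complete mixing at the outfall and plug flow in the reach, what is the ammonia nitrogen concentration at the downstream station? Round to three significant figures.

Flow-weighted average: C = (4100·0.1100 + 490.0·20.00) / 4590 = 10250/4590 = 2.233 mg/L.
Travel time t = 20.0·1000 / 0.60 = 33330 s = 9.259 h.
Half-life 25 h → k = ln 2 / 25 = 0.02773 h⁻¹ = 0.6654 d⁻¹.
Applying C = C₀e^(−kt): 2.233 × 0.7736 = 1.728 mg/L.

1.73 mg/L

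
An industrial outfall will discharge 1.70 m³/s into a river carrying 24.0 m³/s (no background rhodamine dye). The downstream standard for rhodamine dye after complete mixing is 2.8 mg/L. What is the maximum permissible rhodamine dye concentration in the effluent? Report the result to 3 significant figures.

42.3 mg/L

At the limit, (Qr·Cr + Qe·Cₑ)/(Qr + Qe) = 2.8:
Cₑ = (25.70·2.8 − 24.00·0) / 1.700 = 42.33 mg/L.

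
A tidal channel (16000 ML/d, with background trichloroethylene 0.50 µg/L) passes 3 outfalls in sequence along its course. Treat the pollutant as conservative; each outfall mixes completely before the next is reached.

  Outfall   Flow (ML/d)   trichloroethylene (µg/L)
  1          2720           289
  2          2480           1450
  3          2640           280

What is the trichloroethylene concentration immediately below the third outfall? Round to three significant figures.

215 µg/L

Outfall 1: combined Q = 18720 ML/d; C = (16000·0.5000 + 2720·289.0)/18720 = 42.42 µg/L.
Outfall 2: combined Q = 21200 ML/d; C = (18720·42.42 + 2480·1450)/21200 = 207.1 µg/L.
Outfall 3: combined Q = 23840 ML/d; C = (21200·207.1 + 2640·280.0)/23840 = 215.2 µg/L.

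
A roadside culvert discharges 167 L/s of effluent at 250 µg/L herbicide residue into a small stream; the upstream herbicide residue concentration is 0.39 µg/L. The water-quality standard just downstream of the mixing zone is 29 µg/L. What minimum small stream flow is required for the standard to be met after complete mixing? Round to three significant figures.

Set C_mix = 29: (Q·0.3900 + 167.0·250.0) / (Q + 167.0) = 29
→ Q = 167.0·(250.0 − 29)/(29 − 0.3900) = 1290 L/s.

1290 L/s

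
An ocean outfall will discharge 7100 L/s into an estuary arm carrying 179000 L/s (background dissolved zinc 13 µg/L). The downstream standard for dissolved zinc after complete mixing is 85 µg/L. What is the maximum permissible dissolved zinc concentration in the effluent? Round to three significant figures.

At the limit, (Qr·Cr + Qe·Cₑ)/(Qr + Qe) = 85:
Cₑ = (186100·85 − 179000·13.00) / 7100 = 1900 µg/L.

1900 µg/L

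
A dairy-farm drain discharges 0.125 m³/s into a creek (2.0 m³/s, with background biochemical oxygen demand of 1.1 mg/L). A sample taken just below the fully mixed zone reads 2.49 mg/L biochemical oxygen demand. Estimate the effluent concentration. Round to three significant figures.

24.7 mg/L

Mass balance: 2.000·1.100 + 0.1250·Cₑ = 2.125·2.490
→ Cₑ = (2.125·2.490 − 2.000·1.100) / 0.1250 = 24.73 mg/L.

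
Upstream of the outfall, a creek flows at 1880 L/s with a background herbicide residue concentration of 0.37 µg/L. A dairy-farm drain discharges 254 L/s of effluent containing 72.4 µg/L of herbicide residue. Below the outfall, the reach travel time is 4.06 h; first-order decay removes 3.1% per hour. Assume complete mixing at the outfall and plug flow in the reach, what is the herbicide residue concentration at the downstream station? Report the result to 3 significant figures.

After mixing, C = (1880·0.3700 + 254.0·72.40) / 2134 = 19090/2134 = 8.943 µg/L.
3.1%/h lost → k = −ln(1 − 0.031) = 0.03149 h⁻¹.
Applying C = C₀e^(−kt): 8.943 × 0.8800 = 7.870 µg/L.

7.87 µg/L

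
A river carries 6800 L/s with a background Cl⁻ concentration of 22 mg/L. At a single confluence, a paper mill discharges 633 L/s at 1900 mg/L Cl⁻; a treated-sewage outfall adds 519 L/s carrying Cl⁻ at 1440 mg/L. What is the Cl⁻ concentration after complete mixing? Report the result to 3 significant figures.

Flow-weighted average: C = (6800·22.00 + 633.0·1900 + 519.0·1440) / 7952 = 2100000/7952 = 264.0 mg/L.

264 mg/L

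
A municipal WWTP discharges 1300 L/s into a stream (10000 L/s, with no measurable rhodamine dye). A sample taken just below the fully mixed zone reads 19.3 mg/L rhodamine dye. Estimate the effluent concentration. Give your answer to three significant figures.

168 mg/L

Mass balance: 10000·0 + 1300·Cₑ = 11300·19.30
→ Cₑ = (11300·19.30 − 10000·0) / 1300 = 167.8 mg/L.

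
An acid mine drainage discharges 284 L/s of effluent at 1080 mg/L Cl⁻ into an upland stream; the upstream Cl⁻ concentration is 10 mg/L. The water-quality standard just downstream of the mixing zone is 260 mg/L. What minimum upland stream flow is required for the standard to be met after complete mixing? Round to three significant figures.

Set C_mix = 260: (Q·10.00 + 284.0·1080) / (Q + 284.0) = 260
→ Q = 284.0·(1080 − 260)/(260 − 10.00) = 931.5 L/s.

932 L/s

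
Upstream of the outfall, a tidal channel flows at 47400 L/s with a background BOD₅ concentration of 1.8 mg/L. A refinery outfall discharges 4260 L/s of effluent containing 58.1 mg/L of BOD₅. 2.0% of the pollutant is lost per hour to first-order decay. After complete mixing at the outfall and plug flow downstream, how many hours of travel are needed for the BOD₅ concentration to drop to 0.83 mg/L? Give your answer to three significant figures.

After mixing, C = (47400·1.800 + 4260·58.10) / 51660 = 332800/51660 = 6.443 mg/L.
2.0%/h lost → k = −ln(1 − 0.02) = 0.02020 h⁻¹.
6.443·exp(−k·t) = 0.83 → t = ln(6.443/0.83)/k = 365200 s = 101.4 h.

101 h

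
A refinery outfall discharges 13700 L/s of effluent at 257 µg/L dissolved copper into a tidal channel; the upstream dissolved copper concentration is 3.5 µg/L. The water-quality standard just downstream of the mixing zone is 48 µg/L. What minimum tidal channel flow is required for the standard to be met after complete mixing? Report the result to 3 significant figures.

64300 L/s

Set C_mix = 48: (Q·3.500 + 13700·257.0) / (Q + 13700) = 48
→ Q = 13700·(257.0 − 48)/(48 − 3.500) = 64340 L/s.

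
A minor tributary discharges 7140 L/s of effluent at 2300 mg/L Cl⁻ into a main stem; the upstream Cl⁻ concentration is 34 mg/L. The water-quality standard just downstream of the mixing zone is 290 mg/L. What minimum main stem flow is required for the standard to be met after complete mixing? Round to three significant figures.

56100 L/s

Set C_mix = 290: (Q·34.00 + 7140·2300) / (Q + 7140) = 290
→ Q = 7140·(2300 − 290)/(290 − 34.00) = 56060 L/s.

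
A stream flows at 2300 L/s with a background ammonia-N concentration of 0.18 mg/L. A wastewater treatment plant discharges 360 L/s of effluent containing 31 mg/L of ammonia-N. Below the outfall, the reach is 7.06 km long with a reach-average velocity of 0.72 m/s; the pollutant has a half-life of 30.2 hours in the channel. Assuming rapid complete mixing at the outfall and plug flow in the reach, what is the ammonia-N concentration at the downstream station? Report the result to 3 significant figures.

Mixed concentration C = ΣQC/ΣQ = (2300·0.1800 + 360.0·31.00) / 2660 = 11570/2660 = 4.351 mg/L.
Travel time t = 7.06·1000 / 0.72 = 9806 s = 2.724 h.
Half-life 30.2 h → k = ln 2 / 30.2 = 0.02295 h⁻¹ = 0.5508 d⁻¹.
Decay over the reach: 4.351·exp(−kt) = 4.351·0.9394 = 4.087 mg/L.

4.09 mg/L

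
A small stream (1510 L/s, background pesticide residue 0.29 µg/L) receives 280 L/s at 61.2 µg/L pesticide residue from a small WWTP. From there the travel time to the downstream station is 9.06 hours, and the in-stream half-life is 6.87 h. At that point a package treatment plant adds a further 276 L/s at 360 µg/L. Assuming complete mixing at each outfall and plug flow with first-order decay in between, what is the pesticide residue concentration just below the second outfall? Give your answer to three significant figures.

Flow-weighted average: C = (1510·0.2900 + 280.0·61.20) / 1790 = 17570/1790 = 9.818 µg/L; combined flow 1790 L/s.
Half-life 6.87 h → k = ln 2 / 6.87 = 0.1009 h⁻¹ = 2.421 d⁻¹.
Applying C = C₀e^(−kt): 9.818 × 0.4009 = 3.936 µg/L.
Second outfall: C = (1790·3.936 + 276.0·360.0)/2066 = 51.50 µg/L.

51.5 µg/L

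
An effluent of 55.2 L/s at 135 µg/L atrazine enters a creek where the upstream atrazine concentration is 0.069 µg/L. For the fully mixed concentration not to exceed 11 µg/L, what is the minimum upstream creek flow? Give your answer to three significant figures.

626 L/s

Set C_mix = 11: (Q·0.06900 + 55.20·135.0) / (Q + 55.20) = 11
→ Q = 55.20·(135.0 − 11)/(11 − 0.06900) = 626.2 L/s.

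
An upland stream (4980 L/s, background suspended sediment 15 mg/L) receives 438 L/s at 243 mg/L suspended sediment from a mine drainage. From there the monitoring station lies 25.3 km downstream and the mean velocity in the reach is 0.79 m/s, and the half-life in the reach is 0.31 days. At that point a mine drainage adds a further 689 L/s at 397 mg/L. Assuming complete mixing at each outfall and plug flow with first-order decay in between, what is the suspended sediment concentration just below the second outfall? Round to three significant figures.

57.7 mg/L

Flow-weighted average: C = (4980·15.00 + 438.0·243.0) / 5418 = 181100/5418 = 33.43 mg/L; combined flow 5418 L/s.
Travel time t = 25.3·1000 / 0.79 = 32030 s = 8.896 h.
Half-life 0.31 d → k = ln 2 / 0.31 = 2.236 d⁻¹.
First-order decay: C = 33.43·exp(−k·t) = 33.43·0.4366 = 14.60 mg/L.
Second outfall: C = (5418·14.60 + 689.0·397.0)/6107 = 57.74 mg/L.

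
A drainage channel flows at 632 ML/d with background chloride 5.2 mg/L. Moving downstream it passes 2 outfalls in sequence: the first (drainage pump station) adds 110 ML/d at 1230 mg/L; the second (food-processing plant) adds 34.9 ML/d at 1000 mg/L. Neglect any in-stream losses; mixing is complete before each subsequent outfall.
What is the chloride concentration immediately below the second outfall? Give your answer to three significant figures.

Outfall 1: combined Q = 742.0 ML/d; C = (632.0·5.200 + 110.0·1230)/742.0 = 186.8 mg/L.
Outfall 2: combined Q = 776.9 ML/d; C = (742.0·186.8 + 34.90·1000)/776.9 = 223.3 mg/L.

223 mg/L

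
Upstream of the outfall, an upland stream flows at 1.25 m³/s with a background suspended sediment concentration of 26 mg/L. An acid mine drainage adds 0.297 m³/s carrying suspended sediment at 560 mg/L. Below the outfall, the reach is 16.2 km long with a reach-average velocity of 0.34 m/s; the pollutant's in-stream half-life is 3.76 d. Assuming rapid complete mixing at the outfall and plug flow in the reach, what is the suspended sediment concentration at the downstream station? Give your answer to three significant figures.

116 mg/L

Mass balance: C = (1.250·26.00 + 0.2970·560.0) / 1.547 = 198.8/1.547 = 128.5 mg/L.
Travel time t = 16.2·1000 / 0.34 = 47650 s = 13.24 h.
Half-life 3.76 d → k = ln 2 / 3.76 = 0.1843 d⁻¹.
After decay, C = 128.5 × e^(−kt) = 128.5 × 0.9033 = 116.1 mg/L.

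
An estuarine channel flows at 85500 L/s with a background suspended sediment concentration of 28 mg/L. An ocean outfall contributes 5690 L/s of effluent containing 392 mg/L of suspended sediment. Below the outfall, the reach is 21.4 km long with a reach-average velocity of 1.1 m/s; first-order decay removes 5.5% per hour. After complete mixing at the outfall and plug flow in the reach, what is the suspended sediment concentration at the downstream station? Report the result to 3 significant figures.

37.4 mg/L

Mixed concentration C = ΣQC/ΣQ = (85500·28.00 + 5690·392.0) / 91190 = 4624000/91190 = 50.71 mg/L.
Travel time t = 21.4·1000 / 1.1 = 19450 s = 5.404 h.
5.5%/h lost → k = −ln(1 − 0.055) = 0.05657 h⁻¹.
Applying C = C₀e^(−kt): 50.71 × 0.7366 = 37.35 mg/L.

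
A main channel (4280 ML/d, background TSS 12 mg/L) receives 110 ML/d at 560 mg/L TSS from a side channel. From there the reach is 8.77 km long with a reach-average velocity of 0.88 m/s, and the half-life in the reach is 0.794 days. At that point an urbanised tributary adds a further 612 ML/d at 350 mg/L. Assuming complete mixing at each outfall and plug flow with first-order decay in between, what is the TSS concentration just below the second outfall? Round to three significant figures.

63.2 mg/L

Mixed concentration C = ΣQC/ΣQ = (4280·12.00 + 110.0·560.0) / 4390 = 113000/4390 = 25.73 mg/L; combined flow 4390 ML/d.
Travel time t = 8.77·1000 / 0.88 = 9966 s = 2.768 h.
Half-life 0.794 d → k = ln 2 / 0.794 = 0.8730 d⁻¹.
Decay over the reach: 25.73·exp(−kt) = 25.73·0.9042 = 23.27 mg/L.
At the second outfall, C = (4390·23.27 + 612.0·350.0) / (4390 + 612.0) = 63.24 mg/L.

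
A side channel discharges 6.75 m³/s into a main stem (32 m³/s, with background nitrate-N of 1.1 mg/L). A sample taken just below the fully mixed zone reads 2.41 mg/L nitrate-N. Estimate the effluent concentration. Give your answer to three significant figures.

8.62 mg/L

Mass balance: 32.00·1.100 + 6.750·Cₑ = 38.75·2.410
→ Cₑ = (38.75·2.410 − 32.00·1.100) / 6.750 = 8.620 mg/L.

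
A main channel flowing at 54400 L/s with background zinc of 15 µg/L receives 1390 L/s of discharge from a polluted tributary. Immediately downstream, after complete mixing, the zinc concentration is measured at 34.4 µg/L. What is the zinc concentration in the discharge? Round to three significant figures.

794 µg/L

Mass balance: 54400·15.00 + 1390·Cₑ = 55790·34.40
→ Cₑ = (55790·34.40 − 54400·15.00) / 1390 = 793.7 µg/L.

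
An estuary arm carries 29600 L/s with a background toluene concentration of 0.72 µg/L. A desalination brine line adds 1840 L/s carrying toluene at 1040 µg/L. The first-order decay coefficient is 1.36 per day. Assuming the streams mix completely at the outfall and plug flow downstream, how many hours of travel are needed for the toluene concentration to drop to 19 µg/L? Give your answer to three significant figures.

20.7 h

Conservation of mass: C = (29600·0.7200 + 1840·1040) / 31440 = 1935000/31440 = 61.54 µg/L.
61.54·exp(−k·t) = 19 → t = ln(61.54/19)/k = 74670 s = 20.74 h.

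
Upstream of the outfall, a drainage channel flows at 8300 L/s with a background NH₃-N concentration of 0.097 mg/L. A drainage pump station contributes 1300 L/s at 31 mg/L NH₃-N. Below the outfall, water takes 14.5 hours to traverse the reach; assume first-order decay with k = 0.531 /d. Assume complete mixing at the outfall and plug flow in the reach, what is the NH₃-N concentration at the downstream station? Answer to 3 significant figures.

Flow-weighted average: C = (8300·0.09700 + 1300·31.00) / 9600 = 41110/9600 = 4.282 mg/L.
Applying C = C₀e^(−kt): 4.282 × 0.7256 = 3.107 mg/L.

3.11 mg/L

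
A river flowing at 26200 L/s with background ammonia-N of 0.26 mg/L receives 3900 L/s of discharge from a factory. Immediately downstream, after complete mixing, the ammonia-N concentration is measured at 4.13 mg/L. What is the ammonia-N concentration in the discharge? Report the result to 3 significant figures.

Mass balance: 26200·0.2600 + 3900·Cₑ = 30100·4.130
→ Cₑ = (30100·4.130 − 26200·0.2600) / 3900 = 30.13 mg/L.

30.1 mg/L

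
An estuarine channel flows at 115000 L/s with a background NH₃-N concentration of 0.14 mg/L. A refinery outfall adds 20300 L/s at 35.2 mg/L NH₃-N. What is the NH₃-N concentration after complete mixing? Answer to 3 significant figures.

5.40 mg/L

Mixed concentration C = ΣQC/ΣQ = (115000·0.1400 + 20300·35.20) / 135300 = 730700/135300 = 5.400 mg/L.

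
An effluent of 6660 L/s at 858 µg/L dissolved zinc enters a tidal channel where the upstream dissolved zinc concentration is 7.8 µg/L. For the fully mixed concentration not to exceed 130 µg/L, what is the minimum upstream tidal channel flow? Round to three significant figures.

39700 L/s

Set C_mix = 130: (Q·7.800 + 6660·858.0) / (Q + 6660) = 130
→ Q = 6660·(858.0 − 130)/(130 − 7.800) = 39680 L/s.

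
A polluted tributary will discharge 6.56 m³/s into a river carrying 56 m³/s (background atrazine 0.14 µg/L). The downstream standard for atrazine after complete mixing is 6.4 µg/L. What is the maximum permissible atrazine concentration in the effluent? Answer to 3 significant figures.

59.8 µg/L

At the limit, (Qr·Cr + Qe·Cₑ)/(Qr + Qe) = 6.4:
Cₑ = (62.56·6.4 − 56.00·0.1400) / 6.560 = 59.84 µg/L.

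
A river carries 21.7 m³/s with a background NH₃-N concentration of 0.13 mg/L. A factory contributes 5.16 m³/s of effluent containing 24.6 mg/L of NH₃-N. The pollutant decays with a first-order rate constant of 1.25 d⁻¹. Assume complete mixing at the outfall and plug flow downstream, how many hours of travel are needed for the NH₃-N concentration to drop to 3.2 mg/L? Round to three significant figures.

Mixed concentration C = ΣQC/ΣQ = (21.70·0.1300 + 5.160·24.60) / 26.86 = 129.8/26.86 = 4.831 mg/L.
4.831·exp(−k·t) = 3.2 → t = ln(4.831/3.2)/k = 28470 s = 7.908 h.

7.91 h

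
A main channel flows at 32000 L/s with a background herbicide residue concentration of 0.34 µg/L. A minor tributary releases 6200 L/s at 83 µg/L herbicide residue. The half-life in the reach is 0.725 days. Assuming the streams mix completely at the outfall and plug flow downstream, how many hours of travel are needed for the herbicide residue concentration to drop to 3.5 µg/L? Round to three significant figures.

Mixed concentration C = ΣQC/ΣQ = (32000·0.3400 + 6200·83.00) / 38200 = 525500/38200 = 13.76 µg/L.
Half-life 0.725 d → k = ln 2 / 0.725 = 0.9561 d⁻¹.
13.76·exp(−k·t) = 3.5 → t = ln(13.76/3.5)/k = 123700 s = 34.36 h.

34.4 h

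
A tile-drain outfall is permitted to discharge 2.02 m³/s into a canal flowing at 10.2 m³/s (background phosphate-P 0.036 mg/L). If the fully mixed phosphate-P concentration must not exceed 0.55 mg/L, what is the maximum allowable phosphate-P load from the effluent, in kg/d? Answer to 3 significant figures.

Mass balance at the limit: 10.20·0.03600 + 2.020·Cₑ = 12.22·0.55 → Cₑ = 3.145 mg/L.
Load = 2.020 m³/s × 3.145 g/m³ × 86 400 s/d = 549.0 kg/d.

549 kg/d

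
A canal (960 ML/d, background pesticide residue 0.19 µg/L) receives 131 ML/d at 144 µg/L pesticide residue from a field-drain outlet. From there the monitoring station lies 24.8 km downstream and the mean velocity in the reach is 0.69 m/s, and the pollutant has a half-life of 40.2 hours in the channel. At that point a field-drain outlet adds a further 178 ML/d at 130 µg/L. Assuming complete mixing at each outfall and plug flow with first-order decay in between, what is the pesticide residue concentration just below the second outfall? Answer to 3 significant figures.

After mixing, C = (960.0·0.1900 + 131.0·144.0) / 1091 = 19050/1091 = 17.46 µg/L; combined flow 1091 ML/d.
Travel time t = 24.8·1000 / 0.69 = 35940 s = 9.984 h.
Half-life 40.2 h → k = ln 2 / 40.2 = 0.01724 h⁻¹ = 0.4138 d⁻¹.
Decay over the reach: 17.46·exp(−kt) = 17.46·0.8419 = 14.70 µg/L.
At the second outfall, C = (1091·14.70 + 178.0·130.0) / (1091 + 178.0) = 30.87 µg/L.

30.9 µg/L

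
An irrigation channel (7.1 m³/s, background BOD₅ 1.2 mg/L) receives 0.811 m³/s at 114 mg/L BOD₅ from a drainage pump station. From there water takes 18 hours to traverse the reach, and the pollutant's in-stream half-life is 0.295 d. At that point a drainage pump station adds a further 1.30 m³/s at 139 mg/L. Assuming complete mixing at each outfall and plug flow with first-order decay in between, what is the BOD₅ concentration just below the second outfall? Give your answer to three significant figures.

21.5 mg/L

Mass balance: C = (7.100·1.200 + 0.8110·114.0) / 7.911 = 101.0/7.911 = 12.76 mg/L; combined flow 7.911 m³/s.
Half-life 0.295 d → k = ln 2 / 0.295 = 2.350 d⁻¹.
After decay, C = 12.76 × e^(−kt) = 12.76 × 0.1717 = 2.191 mg/L.
At the second outfall, C = (7.911·2.191 + 1.300·139.0) / (7.911 + 1.300) = 21.50 mg/L.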